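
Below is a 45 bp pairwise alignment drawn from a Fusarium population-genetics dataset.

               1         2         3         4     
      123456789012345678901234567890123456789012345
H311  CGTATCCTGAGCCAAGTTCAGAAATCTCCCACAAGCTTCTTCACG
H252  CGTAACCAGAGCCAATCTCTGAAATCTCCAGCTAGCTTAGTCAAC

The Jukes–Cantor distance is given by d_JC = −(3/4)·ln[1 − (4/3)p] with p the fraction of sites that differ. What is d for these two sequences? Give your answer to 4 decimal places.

The sequences differ at positions 5 (T/A), 8 (T/A), 16 (G/T), 17 (T/C), 20 (A/T), 30 (C/A), 31 (A/G), 33 (A/T), 39 (C/A), 40 (T/G), 44 (C/A), 45 (G/C).
p = 12/45 = 0.266667.
d = −0.75 · ln(1 − (4/3)·0.266667) = −0.75 · ln(0.644444) = −0.75 · (-0.439367) = 0.3295.

0.3295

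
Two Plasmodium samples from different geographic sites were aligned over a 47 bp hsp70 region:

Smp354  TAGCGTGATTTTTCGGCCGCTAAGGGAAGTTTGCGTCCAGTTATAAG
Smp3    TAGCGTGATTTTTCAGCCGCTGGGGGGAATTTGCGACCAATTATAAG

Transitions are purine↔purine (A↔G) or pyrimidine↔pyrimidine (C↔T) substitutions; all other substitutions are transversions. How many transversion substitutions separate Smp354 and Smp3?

1

Differing sites — 15:G/A (Ti); 22:A/G (Ti); 23:A/G (Ti); 27:A/G (Ti); 29:G/A (Ti); 36:T/A (Tv); 40:G/A (Ti).
Of the 7 differences, 6 transitions and 1 transversion, so the answer is 1.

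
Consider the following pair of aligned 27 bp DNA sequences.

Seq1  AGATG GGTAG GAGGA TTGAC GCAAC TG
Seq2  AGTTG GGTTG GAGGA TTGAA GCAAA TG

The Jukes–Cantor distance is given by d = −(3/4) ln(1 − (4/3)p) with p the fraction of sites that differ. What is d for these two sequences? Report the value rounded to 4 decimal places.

0.1650

Differing sites — 3:A/T; 9:A/T; 20:C/A; 25:C/A.
p = 4/27 = 0.148148.
d = −0.75 · ln(1 − (4/3)·0.148148) = −0.75 · ln(0.802469) = −0.75 · (-0.220062) = 0.1650.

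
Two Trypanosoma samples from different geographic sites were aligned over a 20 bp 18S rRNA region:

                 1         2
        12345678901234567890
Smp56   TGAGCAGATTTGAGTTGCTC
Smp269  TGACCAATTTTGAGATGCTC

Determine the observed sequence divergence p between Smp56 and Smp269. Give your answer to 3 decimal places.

0.200

The sequences differ at positions 4 (G/C), 7 (G/A), 8 (A/T), 15 (T/A).
There are 4 differences over 20 sites, so p = 4/20 = 0.200.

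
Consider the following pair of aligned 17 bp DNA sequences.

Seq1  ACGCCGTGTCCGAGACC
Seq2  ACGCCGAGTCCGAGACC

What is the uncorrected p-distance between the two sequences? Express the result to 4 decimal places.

Differing sites — 7:T/A.
There are 1 differences over 17 sites, so p = 1/17 = 0.0588.

0.0588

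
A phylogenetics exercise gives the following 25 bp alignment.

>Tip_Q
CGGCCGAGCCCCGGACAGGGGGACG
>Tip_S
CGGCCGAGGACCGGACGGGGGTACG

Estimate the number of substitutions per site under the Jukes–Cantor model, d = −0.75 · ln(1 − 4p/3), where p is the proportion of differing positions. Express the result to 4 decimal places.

The sequences differ at positions 9 (C/G), 10 (C/A), 17 (A/G), 22 (G/T).
p = 4/25 = 0.160000.
d = −0.75 · ln(1 − (4/3)·0.160000) = −0.75 · ln(0.786667) = −0.75 · (-0.239950) = 0.1800.

0.1800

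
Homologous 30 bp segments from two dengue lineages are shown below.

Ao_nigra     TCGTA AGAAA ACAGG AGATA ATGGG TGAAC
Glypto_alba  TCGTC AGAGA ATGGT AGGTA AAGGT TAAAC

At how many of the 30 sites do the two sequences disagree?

Mismatches occur at site 5 (A→C), site 9 (A→G), site 12 (C→T), site 13 (A→G), site 15 (G→T), site 18 (A→G), site 22 (T→A), site 25 (G→T), site 27 (G→A).
That gives 9 mismatches out of 30 aligned sites, so the Hamming distance is 9.

9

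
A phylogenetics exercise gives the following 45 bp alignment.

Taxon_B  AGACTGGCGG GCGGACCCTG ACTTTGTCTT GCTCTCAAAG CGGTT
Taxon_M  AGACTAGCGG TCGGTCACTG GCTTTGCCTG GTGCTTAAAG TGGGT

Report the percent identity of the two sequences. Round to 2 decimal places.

Mismatches occur at site 6 (G↔A), site 11 (G↔T), site 15 (A↔T), site 17 (C↔A), site 21 (A↔G), site 27 (T↔C), site 30 (T↔G), site 32 (C↔T), site 33 (T↔G), site 36 (C↔T), site 41 (C↔T), site 44 (T↔G).
33 of the 45 sites match, so the percent identity is 33/45 × 100 = 73.33%.

73.33%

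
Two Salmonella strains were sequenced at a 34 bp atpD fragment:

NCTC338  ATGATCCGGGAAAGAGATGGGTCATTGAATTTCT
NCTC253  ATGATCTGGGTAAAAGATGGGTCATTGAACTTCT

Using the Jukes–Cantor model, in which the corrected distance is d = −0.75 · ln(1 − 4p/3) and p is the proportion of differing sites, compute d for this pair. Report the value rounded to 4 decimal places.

Differing sites — 7:C/T; 11:A/T; 14:G/A; 30:T/C.
p = 4/34 = 0.117647.
d = −0.75 · ln(1 − (4/3)·0.117647) = −0.75 · ln(0.843137) = −0.75 · (-0.170626) = 0.1280.

0.1280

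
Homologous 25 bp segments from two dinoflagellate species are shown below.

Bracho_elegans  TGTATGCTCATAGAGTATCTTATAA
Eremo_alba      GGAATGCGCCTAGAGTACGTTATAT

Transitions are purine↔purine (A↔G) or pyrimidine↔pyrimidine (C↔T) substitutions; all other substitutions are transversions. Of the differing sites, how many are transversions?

6

Mismatches occur at site 1 (T↔G, transversion), site 3 (T↔A, transversion), site 8 (T↔G, transversion), site 10 (A↔C, transversion), site 18 (T↔C, transition), site 19 (C↔G, transversion), site 25 (A↔T, transversion).
Of the 7 differences, 1 transition and 6 transversions, so the answer is 6.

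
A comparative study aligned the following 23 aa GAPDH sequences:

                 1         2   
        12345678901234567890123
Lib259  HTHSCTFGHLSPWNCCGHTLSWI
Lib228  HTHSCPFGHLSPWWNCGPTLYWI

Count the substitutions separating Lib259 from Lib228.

5

Differing sites — 6:T/P; 14:N/W; 15:C/N; 18:H/P; 21:S/Y.
That gives 5 mismatches out of 23 aligned sites, so the Hamming distance is 5.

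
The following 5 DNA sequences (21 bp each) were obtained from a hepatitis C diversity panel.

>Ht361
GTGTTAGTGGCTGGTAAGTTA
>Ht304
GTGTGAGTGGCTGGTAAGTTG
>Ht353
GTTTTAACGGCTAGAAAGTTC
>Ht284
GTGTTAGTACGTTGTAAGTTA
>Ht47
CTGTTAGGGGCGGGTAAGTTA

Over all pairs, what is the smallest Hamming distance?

2

Pairwise Hamming distances:
  Ht361 vs Ht304: 2
  Ht361 vs Ht353: 6
  Ht361 vs Ht284: 4
  Ht361 vs Ht47: 3
  Ht304 vs Ht353: 7
  Ht304 vs Ht284: 6
  Ht304 vs Ht47: 5
  Ht353 vs Ht284: 9
  Ht353 vs Ht47: 8
  Ht284 vs Ht47: 7
The smallest is 2, between Ht361 and Ht304.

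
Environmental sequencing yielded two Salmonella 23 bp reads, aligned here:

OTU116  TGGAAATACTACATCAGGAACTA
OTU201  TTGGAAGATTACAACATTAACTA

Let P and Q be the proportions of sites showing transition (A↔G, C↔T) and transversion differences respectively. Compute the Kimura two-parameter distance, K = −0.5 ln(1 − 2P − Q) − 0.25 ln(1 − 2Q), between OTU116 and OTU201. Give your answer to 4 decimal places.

Mismatches occur at site 2 (G→T, transversion), site 4 (A→G, transition), site 7 (T→G, transversion), site 9 (C→T, transition), site 14 (T→A, transversion), site 17 (G→T, transversion), site 18 (G→T, transversion).
Of the 7 differences, 2 transitions and 5 transversions over 23 sites: P = 2/23 = 0.086957, Q = 5/23 = 0.217391.
d = −0.5·ln(0.608695) − 0.25·ln(0.565218) = −0.5·(-0.496438) − 0.25·(-0.570544) = 0.3909.

0.3909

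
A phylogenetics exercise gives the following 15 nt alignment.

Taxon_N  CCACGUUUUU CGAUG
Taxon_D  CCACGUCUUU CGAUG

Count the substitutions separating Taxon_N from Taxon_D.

1

A single mismatch occurs at site 7 (U→C).
That gives 1 mismatch out of 15 aligned sites, so the Hamming distance is 1.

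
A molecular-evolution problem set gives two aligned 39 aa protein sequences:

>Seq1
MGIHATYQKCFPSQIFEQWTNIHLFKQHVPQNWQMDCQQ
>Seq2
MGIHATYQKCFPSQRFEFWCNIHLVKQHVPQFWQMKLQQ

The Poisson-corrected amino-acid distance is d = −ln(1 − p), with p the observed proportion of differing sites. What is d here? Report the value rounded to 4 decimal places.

0.1978

Differing sites — 15:I/R; 18:Q/F; 20:T/C; 25:F/V; 32:N/F; 36:D/K; 37:C/L.
p = 7/39 = 0.179487.
d = −ln(1 − 0.179487) = −ln(0.820513) = 0.1978.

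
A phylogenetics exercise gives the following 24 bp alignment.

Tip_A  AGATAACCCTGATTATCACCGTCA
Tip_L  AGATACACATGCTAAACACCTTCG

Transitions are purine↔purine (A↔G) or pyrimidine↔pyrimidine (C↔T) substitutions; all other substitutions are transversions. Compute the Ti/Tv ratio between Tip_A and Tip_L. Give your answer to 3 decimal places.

0.143

The sequences differ at positions 6 (A/C, transversion), 7 (C/A, transversion), 9 (C/A, transversion), 12 (A/C, transversion), 14 (T/A, transversion), 16 (T/A, transversion), 21 (G/T, transversion), 24 (A/G, transition).
Of the 8 differences, 1 transition and 7 transversions, so Ti/Tv = 1/7 = 0.143.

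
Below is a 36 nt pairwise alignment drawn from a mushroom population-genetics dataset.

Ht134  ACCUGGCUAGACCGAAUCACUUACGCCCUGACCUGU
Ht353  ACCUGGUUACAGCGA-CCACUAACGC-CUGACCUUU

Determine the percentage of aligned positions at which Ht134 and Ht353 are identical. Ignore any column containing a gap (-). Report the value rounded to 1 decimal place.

Excluding the 2 gap columns leaves 34 comparable sites.
The sequences differ at positions 7 (C/U), 10 (G/C), 12 (C/G), 17 (U/C), 22 (U/A), 35 (G/U).
28 of the 34 comparable sites match, so the percent identity is 28/34 × 100 = 82.4%.

82.4%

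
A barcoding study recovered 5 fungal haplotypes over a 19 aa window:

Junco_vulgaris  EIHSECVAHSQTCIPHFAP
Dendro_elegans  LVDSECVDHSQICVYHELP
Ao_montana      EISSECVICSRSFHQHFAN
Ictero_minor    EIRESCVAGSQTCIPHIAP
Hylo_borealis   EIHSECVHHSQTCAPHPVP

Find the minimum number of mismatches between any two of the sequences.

Pairwise Hamming distances:
  Junco_vulgaris vs Dendro_elegans: 9
  Junco_vulgaris vs Ao_montana: 9
  Junco_vulgaris vs Ictero_minor: 5
  Junco_vulgaris vs Hylo_borealis: 4
  Dendro_elegans vs Ao_montana: 13
  Dendro_elegans vs Ictero_minor: 12
  Dendro_elegans vs Hylo_borealis: 9
  Ao_montana vs Ictero_minor: 12
  Ao_montana vs Hylo_borealis: 11
  Ictero_minor vs Hylo_borealis: 8
The smallest is 4, between Junco_vulgaris and Hylo_borealis.

4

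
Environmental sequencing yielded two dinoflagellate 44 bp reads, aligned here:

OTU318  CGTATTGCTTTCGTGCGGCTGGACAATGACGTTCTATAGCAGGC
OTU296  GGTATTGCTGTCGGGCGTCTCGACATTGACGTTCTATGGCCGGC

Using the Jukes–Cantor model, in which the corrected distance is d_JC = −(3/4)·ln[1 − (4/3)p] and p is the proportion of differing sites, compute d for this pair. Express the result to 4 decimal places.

0.2082

The sequences differ at positions 1 (C/G), 10 (T/G), 14 (T/G), 18 (G/T), 21 (G/C), 26 (A/T), 38 (A/G), 41 (A/C).
p = 8/44 = 0.181818.
d = −0.75 · ln(1 − (4/3)·0.181818) = −0.75 · ln(0.757576) = −0.75 · (-0.277631) = 0.2082.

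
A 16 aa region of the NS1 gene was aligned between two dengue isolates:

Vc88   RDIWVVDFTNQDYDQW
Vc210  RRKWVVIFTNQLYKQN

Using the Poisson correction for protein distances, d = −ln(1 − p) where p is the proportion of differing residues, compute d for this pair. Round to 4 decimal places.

0.4700

The sequences differ at positions 2 (D/R), 3 (I/K), 7 (D/I), 12 (D/L), 14 (D/K), 16 (W/N).
p = 6/16 = 0.375000.
d = −ln(1 − 0.375000) = −ln(0.625000) = 0.4700.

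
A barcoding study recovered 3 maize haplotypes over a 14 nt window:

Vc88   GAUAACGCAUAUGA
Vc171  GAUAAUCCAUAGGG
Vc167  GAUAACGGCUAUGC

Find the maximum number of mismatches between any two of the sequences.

Pairwise Hamming distances:
  Vc88 vs Vc171: 4
  Vc88 vs Vc167: 3
  Vc171 vs Vc167: 6
The largest is 6, between Vc171 and Vc167.

6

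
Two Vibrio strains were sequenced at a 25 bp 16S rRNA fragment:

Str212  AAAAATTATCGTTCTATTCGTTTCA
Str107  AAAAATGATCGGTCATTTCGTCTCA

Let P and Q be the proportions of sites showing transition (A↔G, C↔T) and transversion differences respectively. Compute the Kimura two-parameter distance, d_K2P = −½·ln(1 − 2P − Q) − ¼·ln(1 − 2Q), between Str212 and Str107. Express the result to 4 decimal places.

Differing sites — 7:T/G (Tv); 12:T/G (Tv); 15:T/A (Tv); 16:A/T (Tv); 22:T/C (Ti).
Of the 5 differences, 1 transition and 4 transversions over 25 sites: P = 1/25 = 0.040000, Q = 4/25 = 0.160000.
d = −0.5·ln(0.760000) − 0.25·ln(0.680000) = −0.5·(-0.274437) − 0.25·(-0.385662) = 0.2336.

0.2336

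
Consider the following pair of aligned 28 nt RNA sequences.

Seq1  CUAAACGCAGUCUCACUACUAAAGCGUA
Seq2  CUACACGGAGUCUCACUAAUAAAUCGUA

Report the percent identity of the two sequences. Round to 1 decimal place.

Differing sites — 4:A/C; 8:C/G; 19:C/A; 24:G/U.
24 of the 28 sites match, so the percent identity is 24/28 × 100 = 85.7%.

85.7%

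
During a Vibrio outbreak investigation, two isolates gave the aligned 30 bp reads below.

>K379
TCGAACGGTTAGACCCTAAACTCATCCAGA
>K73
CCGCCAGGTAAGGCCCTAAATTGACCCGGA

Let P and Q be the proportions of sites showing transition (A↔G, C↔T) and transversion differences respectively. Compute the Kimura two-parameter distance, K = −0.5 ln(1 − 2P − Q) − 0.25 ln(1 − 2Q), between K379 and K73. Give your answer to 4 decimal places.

The sequences differ at positions 1 (T/C, transition), 4 (A/C, transversion), 5 (A/C, transversion), 6 (C/A, transversion), 10 (T/A, transversion), 13 (A/G, transition), 21 (C/T, transition), 23 (C/G, transversion), 25 (T/C, transition), 28 (A/G, transition).
Of the 10 differences, 5 transitions and 5 transversions over 30 sites: P = 5/30 = 0.166667, Q = 5/30 = 0.166667.
d = −0.5·ln(0.499999) − 0.25·ln(0.666666) = −0.5·(-0.693149) − 0.25·(-0.405466) = 0.4479.

0.4479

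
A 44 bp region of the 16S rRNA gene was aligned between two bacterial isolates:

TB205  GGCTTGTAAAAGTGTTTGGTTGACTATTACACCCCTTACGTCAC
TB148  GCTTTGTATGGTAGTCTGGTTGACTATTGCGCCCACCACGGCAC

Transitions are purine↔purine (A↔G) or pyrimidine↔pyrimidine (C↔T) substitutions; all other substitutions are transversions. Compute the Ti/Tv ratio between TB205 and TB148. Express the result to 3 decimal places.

1.333

Mismatches occur at site 2 (G→C, transversion), site 3 (C→T, transition), site 9 (A→T, transversion), site 10 (A→G, transition), site 11 (A→G, transition), site 12 (G→T, transversion), site 13 (T→A, transversion), site 16 (T→C, transition), site 29 (A→G, transition), site 31 (A→G, transition), site 35 (C→A, transversion), site 36 (T→C, transition), site 37 (T→C, transition), site 41 (T→G, transversion).
Of the 14 differences, 8 transitions and 6 transversions, so Ti/Tv = 8/6 = 1.333.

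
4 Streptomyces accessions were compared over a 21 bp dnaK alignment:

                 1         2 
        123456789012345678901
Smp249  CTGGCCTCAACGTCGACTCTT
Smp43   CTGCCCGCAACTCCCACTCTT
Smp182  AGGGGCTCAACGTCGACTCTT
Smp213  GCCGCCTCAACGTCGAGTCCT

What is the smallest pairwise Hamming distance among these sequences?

3

Pairwise Hamming distances:
  Smp249 vs Smp43: 5
  Smp249 vs Smp182: 3
  Smp249 vs Smp213: 5
  Smp43 vs Smp182: 8
  Smp43 vs Smp213: 10
  Smp182 vs Smp213: 6
The smallest is 3, between Smp249 and Smp182.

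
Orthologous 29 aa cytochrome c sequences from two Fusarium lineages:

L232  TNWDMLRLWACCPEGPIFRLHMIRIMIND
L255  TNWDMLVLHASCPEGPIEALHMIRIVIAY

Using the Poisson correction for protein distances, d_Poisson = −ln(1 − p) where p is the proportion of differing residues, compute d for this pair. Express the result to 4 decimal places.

Mismatches occur at site 7 (R↔V), site 9 (W↔H), site 11 (C↔S), site 18 (F↔E), site 19 (R↔A), site 26 (M↔V), site 28 (N↔A), site 29 (D↔Y).
p = 8/29 = 0.275862.
d = −ln(1 − 0.275862) = −ln(0.724138) = 0.3228.

0.3228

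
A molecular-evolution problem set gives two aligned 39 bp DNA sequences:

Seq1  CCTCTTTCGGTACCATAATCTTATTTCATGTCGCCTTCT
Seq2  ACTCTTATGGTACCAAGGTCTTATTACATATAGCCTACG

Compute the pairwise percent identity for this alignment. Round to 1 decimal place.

Mismatches occur at site 1 (C↔A), site 7 (T↔A), site 8 (C↔T), site 16 (T↔A), site 17 (A↔G), site 18 (A↔G), site 26 (T↔A), site 30 (G↔A), site 32 (C↔A), site 37 (T↔A), site 39 (T↔G).
28 of the 39 sites match, so the percent identity is 28/39 × 100 = 71.8%.

71.8%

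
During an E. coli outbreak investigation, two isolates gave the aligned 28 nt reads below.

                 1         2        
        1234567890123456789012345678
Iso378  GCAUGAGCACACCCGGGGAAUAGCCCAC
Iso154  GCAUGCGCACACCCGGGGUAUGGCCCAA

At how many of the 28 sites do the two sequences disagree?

4

The sequences differ at positions 6 (A/C), 19 (A/U), 22 (A/G), 28 (C/A).
That gives 4 mismatches out of 28 aligned sites, so the Hamming distance is 4.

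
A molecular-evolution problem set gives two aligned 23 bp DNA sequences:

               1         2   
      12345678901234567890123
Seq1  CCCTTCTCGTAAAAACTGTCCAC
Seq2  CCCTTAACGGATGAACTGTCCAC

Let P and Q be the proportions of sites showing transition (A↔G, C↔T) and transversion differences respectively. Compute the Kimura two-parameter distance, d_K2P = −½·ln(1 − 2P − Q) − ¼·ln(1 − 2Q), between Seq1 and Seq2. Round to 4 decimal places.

Mismatches occur at site 6 (C→A, transversion), site 7 (T→A, transversion), site 10 (T→G, transversion), site 12 (A→T, transversion), site 13 (A→G, transition).
Of the 5 differences, 1 transition and 4 transversions over 23 sites: P = 1/23 = 0.043478, Q = 4/23 = 0.173913.
d = −0.5·ln(0.739131) − 0.25·ln(0.652174) = −0.5·(-0.302280) − 0.25·(-0.427444) = 0.2580.

0.2580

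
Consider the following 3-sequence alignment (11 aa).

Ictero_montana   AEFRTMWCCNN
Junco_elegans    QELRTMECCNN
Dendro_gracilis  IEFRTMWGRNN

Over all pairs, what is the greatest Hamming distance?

5

Pairwise Hamming distances:
  Ictero_montana vs Junco_elegans: 3
  Ictero_montana vs Dendro_gracilis: 3
  Junco_elegans vs Dendro_gracilis: 5
The largest is 5, between Junco_elegans and Dendro_gracilis.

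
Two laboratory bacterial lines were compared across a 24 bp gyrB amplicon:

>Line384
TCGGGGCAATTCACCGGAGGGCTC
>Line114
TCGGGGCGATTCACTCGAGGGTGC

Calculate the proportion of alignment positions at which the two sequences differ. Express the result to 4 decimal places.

0.2083

Mismatches occur at site 8 (A↔G), site 15 (C↔T), site 16 (G↔C), site 22 (C↔T), site 23 (T↔G).
There are 5 differences over 24 sites, so p = 5/24 = 0.2083.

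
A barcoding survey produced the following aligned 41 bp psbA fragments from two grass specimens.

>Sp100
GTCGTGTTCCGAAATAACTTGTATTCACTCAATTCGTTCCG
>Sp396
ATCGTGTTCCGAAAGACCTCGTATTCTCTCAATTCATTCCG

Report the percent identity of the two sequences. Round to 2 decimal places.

85.37%

Mismatches occur at site 1 (G/A), site 15 (T/G), site 17 (A/C), site 20 (T/C), site 27 (A/T), site 36 (G/A).
35 of the 41 sites match, so the percent identity is 35/41 × 100 = 85.37%.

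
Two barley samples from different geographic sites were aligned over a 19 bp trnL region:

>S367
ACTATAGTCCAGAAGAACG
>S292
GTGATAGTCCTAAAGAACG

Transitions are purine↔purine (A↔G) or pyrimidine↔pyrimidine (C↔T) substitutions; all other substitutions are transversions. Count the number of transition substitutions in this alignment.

Mismatches occur at site 1 (A/G, transition), site 2 (C/T, transition), site 3 (T/G, transversion), site 11 (A/T, transversion), site 12 (G/A, transition).
Of the 5 differences, 3 transitions and 2 transversions, so the answer is 3.

3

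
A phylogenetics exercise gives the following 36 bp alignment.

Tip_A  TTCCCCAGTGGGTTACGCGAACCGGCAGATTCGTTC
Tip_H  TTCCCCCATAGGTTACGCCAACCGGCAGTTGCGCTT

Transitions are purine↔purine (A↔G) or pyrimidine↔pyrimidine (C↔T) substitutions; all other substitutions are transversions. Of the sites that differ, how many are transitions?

4

Differing sites — 7:A/C (Tv); 8:G/A (Ti); 10:G/A (Ti); 19:G/C (Tv); 29:A/T (Tv); 31:T/G (Tv); 34:T/C (Ti); 36:C/T (Ti).
Of the 8 differences, 4 transitions and 4 transversions, so the answer is 4.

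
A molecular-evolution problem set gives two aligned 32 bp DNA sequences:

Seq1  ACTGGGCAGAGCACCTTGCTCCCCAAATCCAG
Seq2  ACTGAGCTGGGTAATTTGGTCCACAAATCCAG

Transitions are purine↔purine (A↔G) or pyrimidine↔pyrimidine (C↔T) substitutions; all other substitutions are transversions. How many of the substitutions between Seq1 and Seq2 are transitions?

4

Differing sites — 5:G/A (Ti); 8:A/T (Tv); 10:A/G (Ti); 12:C/T (Ti); 14:C/A (Tv); 15:C/T (Ti); 19:C/G (Tv); 23:C/A (Tv).
Of the 8 differences, 4 transitions and 4 transversions, so the answer is 4.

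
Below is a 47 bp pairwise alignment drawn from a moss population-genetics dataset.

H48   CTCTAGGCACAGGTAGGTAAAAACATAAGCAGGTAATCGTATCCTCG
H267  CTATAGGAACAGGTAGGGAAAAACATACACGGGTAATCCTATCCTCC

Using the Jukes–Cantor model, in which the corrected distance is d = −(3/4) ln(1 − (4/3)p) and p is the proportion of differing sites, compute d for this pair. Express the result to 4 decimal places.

Mismatches occur at site 3 (C→A), site 8 (C→A), site 18 (T→G), site 28 (A→C), site 29 (G→A), site 31 (A→G), site 39 (G→C), site 47 (G→C).
p = 8/47 = 0.170213.
d = −0.75 · ln(1 − (4/3)·0.170213) = −0.75 · ln(0.773049) = −0.75 · (-0.257413) = 0.1931.

0.1931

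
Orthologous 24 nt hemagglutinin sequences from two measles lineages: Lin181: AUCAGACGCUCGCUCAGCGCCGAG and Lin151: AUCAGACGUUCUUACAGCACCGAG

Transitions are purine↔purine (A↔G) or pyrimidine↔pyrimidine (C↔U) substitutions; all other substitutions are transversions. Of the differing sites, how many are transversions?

Differing sites — 9:C/U (Ti); 12:G/U (Tv); 13:C/U (Ti); 14:U/A (Tv); 19:G/A (Ti).
Of the 5 differences, 3 transitions and 2 transversions, so the answer is 2.

2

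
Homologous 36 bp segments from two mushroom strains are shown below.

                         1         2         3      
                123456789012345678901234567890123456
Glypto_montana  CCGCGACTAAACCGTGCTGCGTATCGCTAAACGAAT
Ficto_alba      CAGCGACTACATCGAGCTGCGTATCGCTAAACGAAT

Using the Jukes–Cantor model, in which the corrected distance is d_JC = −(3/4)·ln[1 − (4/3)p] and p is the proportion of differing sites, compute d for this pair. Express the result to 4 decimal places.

0.1203

The sequences differ at positions 2 (C/A), 10 (A/C), 12 (C/T), 15 (T/A).
p = 4/36 = 0.111111.
d = −0.75 · ln(1 − (4/3)·0.111111) = −0.75 · ln(0.851852) = −0.75 · (-0.160342) = 0.1203.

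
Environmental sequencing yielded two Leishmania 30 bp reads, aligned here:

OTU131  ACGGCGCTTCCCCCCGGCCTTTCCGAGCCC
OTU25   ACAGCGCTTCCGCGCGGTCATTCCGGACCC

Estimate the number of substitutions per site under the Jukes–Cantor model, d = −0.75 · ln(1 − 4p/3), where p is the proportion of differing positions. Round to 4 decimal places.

Differing sites — 3:G/A; 12:C/G; 14:C/G; 18:C/T; 20:T/A; 26:A/G; 27:G/A.
p = 7/30 = 0.233333.
d = −0.75 · ln(1 − (4/3)·0.233333) = −0.75 · ln(0.688889) = −0.75 · (-0.372675) = 0.2795.

0.2795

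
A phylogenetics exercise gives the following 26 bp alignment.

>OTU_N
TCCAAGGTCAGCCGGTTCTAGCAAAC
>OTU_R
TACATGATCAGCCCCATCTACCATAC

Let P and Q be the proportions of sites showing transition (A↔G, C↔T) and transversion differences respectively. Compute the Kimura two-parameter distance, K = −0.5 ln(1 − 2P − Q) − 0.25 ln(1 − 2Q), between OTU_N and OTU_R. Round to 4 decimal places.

0.4057

The sequences differ at positions 2 (C/A, transversion), 5 (A/T, transversion), 7 (G/A, transition), 14 (G/C, transversion), 15 (G/C, transversion), 16 (T/A, transversion), 21 (G/C, transversion), 24 (A/T, transversion).
Of the 8 differences, 1 transition and 7 transversions over 26 sites: P = 1/26 = 0.038462, Q = 7/26 = 0.269231.
d = −0.5·ln(0.653845) − 0.25·ln(0.461538) = −0.5·(-0.424885) − 0.25·(-0.773191) = 0.4057.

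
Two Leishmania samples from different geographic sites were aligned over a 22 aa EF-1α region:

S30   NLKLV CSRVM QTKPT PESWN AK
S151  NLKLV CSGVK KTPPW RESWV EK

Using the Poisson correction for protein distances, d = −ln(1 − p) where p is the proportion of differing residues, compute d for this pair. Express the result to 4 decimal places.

0.4520

Mismatches occur at site 8 (R/G), site 10 (M/K), site 11 (Q/K), site 13 (K/P), site 15 (T/W), site 16 (P/R), site 20 (N/V), site 21 (A/E).
p = 8/22 = 0.363636.
d = −ln(1 − 0.363636) = −ln(0.636364) = 0.4520.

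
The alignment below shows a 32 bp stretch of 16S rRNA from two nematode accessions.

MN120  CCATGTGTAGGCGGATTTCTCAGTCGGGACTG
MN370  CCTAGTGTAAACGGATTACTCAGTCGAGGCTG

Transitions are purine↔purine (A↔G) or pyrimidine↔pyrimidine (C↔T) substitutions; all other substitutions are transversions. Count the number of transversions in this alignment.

3

Differing sites — 3:A/T (Tv); 4:T/A (Tv); 10:G/A (Ti); 11:G/A (Ti); 18:T/A (Tv); 27:G/A (Ti); 29:A/G (Ti).
Of the 7 differences, 4 transitions and 3 transversions, so the answer is 3.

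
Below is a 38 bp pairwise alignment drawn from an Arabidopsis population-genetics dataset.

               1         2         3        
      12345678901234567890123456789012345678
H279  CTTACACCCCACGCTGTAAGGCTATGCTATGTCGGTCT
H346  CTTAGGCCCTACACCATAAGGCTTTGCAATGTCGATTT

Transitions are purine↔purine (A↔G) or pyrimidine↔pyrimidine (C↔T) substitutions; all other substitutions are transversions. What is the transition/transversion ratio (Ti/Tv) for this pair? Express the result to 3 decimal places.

Mismatches occur at site 5 (C/G, transversion), site 6 (A/G, transition), site 10 (C/T, transition), site 13 (G/A, transition), site 15 (T/C, transition), site 16 (G/A, transition), site 24 (A/T, transversion), site 28 (T/A, transversion), site 35 (G/A, transition), site 37 (C/T, transition).
Of the 10 differences, 7 transitions and 3 transversions, so Ti/Tv = 7/3 = 2.333.

2.333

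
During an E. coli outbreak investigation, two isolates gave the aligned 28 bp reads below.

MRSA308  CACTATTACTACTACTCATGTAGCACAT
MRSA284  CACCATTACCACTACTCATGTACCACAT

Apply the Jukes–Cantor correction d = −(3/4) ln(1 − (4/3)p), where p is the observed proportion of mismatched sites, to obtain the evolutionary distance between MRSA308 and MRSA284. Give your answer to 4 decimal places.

The sequences differ at positions 4 (T/C), 10 (T/C), 23 (G/C).
p = 3/28 = 0.107143.
d = −0.75 · ln(1 − (4/3)·0.107143) = −0.75 · ln(0.857143) = −0.75 · (-0.154151) = 0.1156.

0.1156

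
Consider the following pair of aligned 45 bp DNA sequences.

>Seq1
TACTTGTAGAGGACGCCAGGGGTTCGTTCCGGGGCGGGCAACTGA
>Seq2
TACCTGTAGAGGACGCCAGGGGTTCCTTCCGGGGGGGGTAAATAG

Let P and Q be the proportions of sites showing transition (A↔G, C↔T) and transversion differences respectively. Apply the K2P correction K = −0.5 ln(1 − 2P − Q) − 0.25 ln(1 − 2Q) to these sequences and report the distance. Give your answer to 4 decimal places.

Mismatches occur at site 4 (T/C, transition), site 26 (G/C, transversion), site 35 (C/G, transversion), site 39 (C/T, transition), site 42 (C/A, transversion), site 44 (G/A, transition), site 45 (A/G, transition).
Of the 7 differences, 4 transitions and 3 transversions over 45 sites: P = 4/45 = 0.088889, Q = 3/45 = 0.066667.
d = −0.5·ln(0.755555) − 0.25·ln(0.866666) = −0.5·(-0.280303) − 0.25·(-0.143102) = 0.1759.

0.1759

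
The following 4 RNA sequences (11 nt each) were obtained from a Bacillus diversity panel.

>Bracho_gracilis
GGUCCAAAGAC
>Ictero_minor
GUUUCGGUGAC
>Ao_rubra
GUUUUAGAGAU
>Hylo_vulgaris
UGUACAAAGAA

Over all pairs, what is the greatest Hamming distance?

7

Pairwise Hamming distances:
  Bracho_gracilis vs Ictero_minor: 5
  Bracho_gracilis vs Ao_rubra: 5
  Bracho_gracilis vs Hylo_vulgaris: 3
  Ictero_minor vs Ao_rubra: 4
  Ictero_minor vs Hylo_vulgaris: 7
  Ao_rubra vs Hylo_vulgaris: 6
The largest is 7, between Ictero_minor and Hylo_vulgaris.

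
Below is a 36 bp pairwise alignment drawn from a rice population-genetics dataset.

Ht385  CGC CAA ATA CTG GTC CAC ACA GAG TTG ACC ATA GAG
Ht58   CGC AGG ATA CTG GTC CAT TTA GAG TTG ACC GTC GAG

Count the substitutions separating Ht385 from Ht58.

Mismatches occur at site 4 (C/A), site 5 (A/G), site 6 (A/G), site 18 (C/T), site 19 (A/T), site 20 (C/T), site 31 (A/G), site 33 (A/C).
That gives 8 mismatches out of 36 aligned sites, so the Hamming distance is 8.

8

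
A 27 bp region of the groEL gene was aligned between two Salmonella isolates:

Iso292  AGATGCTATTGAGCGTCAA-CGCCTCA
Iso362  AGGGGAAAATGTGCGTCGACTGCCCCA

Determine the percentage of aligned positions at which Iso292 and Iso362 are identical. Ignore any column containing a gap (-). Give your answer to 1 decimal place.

Excluding the 1 gap column leaves 26 comparable sites.
Mismatches occur at site 3 (A↔G), site 4 (T↔G), site 6 (C↔A), site 7 (T↔A), site 9 (T↔A), site 12 (A↔T), site 18 (A↔G), site 21 (C↔T), site 25 (T↔C).
17 of the 26 comparable sites match, so the percent identity is 17/26 × 100 = 65.4%.

65.4%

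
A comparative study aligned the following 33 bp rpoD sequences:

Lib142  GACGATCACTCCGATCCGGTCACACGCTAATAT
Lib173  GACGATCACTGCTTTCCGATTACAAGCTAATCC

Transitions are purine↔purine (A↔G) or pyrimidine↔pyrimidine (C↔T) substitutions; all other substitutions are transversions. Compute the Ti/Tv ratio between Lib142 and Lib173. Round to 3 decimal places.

The sequences differ at positions 11 (C/G, transversion), 13 (G/T, transversion), 14 (A/T, transversion), 19 (G/A, transition), 21 (C/T, transition), 25 (C/A, transversion), 32 (A/C, transversion), 33 (T/C, transition).
Of the 8 differences, 3 transitions and 5 transversions, so Ti/Tv = 3/5 = 0.600.

0.600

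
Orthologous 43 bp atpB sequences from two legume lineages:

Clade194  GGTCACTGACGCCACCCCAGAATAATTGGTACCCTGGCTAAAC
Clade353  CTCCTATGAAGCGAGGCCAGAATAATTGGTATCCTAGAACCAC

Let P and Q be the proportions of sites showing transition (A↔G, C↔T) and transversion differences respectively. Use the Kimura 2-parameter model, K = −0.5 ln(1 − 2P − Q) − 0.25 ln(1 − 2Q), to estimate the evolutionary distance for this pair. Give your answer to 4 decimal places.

0.4754

The sequences differ at positions 1 (G/C, transversion), 2 (G/T, transversion), 3 (T/C, transition), 5 (A/T, transversion), 6 (C/A, transversion), 10 (C/A, transversion), 13 (C/G, transversion), 15 (C/G, transversion), 16 (C/G, transversion), 32 (C/T, transition), 36 (G/A, transition), 38 (C/A, transversion), 39 (T/A, transversion), 40 (A/C, transversion), 41 (A/C, transversion).
Of the 15 differences, 3 transitions and 12 transversions over 43 sites: P = 3/43 = 0.069767, Q = 12/43 = 0.279070.
d = −0.5·ln(0.581396) − 0.25·ln(0.441860) = −0.5·(-0.542323) − 0.25·(-0.816762) = 0.4754.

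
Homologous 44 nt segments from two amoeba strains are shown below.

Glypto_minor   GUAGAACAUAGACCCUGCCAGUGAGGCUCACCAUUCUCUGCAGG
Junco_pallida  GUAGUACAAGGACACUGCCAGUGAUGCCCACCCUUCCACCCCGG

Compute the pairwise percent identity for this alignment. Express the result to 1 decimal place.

72.7%

Mismatches occur at site 5 (A↔U), site 9 (U↔A), site 10 (A↔G), site 14 (C↔A), site 25 (G↔U), site 28 (U↔C), site 33 (A↔C), site 37 (U↔C), site 38 (C↔A), site 39 (U↔C), site 40 (G↔C), site 42 (A↔C).
32 of the 44 sites match, so the percent identity is 32/44 × 100 = 72.7%.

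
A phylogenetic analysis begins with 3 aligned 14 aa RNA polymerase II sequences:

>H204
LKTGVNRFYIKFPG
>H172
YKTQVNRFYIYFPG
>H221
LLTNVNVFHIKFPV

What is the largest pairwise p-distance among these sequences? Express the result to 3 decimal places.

0.500

Pairwise Hamming distances:
  H204 vs H172: 3
  H204 vs H221: 5
  H172 vs H221: 7
The largest is 7 mismatches, between H172 and H221; p = 7/14 = 0.500.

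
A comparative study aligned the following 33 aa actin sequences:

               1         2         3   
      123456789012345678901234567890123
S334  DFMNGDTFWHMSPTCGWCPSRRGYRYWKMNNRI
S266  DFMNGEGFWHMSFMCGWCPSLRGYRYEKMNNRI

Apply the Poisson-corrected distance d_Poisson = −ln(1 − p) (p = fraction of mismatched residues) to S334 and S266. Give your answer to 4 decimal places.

Mismatches occur at site 6 (D→E), site 7 (T→G), site 13 (P→F), site 14 (T→M), site 21 (R→L), site 27 (W→E).
p = 6/33 = 0.181818.
d = −ln(1 − 0.181818) = −ln(0.818182) = 0.2007.

0.2007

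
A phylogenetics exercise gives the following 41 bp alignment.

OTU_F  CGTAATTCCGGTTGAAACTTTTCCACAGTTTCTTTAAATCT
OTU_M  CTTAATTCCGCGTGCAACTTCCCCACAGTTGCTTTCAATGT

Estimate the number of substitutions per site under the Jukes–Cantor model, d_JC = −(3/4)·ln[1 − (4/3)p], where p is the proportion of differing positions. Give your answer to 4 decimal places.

0.2597

Differing sites — 2:G/T; 11:G/C; 12:T/G; 15:A/C; 21:T/C; 22:T/C; 31:T/G; 36:A/C; 40:C/G.
p = 9/41 = 0.219512.
d = −0.75 · ln(1 − (4/3)·0.219512) = −0.75 · ln(0.707317) = −0.75 · (-0.346276) = 0.2597.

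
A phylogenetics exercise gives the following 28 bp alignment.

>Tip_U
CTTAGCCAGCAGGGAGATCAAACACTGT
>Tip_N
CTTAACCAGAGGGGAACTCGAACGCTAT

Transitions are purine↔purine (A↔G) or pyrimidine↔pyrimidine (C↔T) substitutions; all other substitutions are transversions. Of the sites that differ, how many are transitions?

Differing sites — 5:G/A (Ti); 10:C/A (Tv); 11:A/G (Ti); 16:G/A (Ti); 17:A/C (Tv); 20:A/G (Ti); 24:A/G (Ti); 27:G/A (Ti).
Of the 8 differences, 6 transitions and 2 transversions, so the answer is 6.

6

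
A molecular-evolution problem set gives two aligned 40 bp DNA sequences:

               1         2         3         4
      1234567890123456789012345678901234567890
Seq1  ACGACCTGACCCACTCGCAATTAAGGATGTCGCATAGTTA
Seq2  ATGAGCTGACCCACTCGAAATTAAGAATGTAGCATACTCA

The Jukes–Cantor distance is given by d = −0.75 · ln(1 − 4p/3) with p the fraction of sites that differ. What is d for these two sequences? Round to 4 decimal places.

0.1993

Mismatches occur at site 2 (C↔T), site 5 (C↔G), site 18 (C↔A), site 26 (G↔A), site 31 (C↔A), site 37 (G↔C), site 39 (T↔C).
p = 7/40 = 0.175000.
d = −0.75 · ln(1 − (4/3)·0.175000) = −0.75 · ln(0.766667) = −0.75 · (-0.265703) = 0.1993.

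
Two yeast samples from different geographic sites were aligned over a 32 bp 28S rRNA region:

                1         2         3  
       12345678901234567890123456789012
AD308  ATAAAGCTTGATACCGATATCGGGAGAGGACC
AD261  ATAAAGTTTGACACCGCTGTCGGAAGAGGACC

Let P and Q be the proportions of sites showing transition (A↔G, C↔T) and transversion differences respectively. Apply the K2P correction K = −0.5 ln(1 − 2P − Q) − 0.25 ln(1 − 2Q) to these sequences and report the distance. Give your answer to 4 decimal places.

0.1813

Differing sites — 7:C/T (Ti); 12:T/C (Ti); 17:A/C (Tv); 19:A/G (Ti); 24:G/A (Ti).
Of the 5 differences, 4 transitions and 1 transversion over 32 sites: P = 4/32 = 0.125000, Q = 1/32 = 0.031250.
d = −0.5·ln(0.718750) − 0.25·ln(0.937500) = −0.5·(-0.330242) − 0.25·(-0.064539) = 0.1813.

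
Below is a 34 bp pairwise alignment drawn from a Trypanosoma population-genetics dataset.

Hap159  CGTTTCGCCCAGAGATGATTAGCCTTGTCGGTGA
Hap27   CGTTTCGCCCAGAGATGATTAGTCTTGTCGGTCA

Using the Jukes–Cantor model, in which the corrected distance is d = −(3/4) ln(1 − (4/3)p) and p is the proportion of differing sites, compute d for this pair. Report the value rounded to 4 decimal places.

0.0613

Mismatches occur at site 23 (C/T), site 33 (G/C).
p = 2/34 = 0.058824.
d = −0.75 · ln(1 − (4/3)·0.058824) = −0.75 · ln(0.921568) = −0.75 · (-0.081679) = 0.0613.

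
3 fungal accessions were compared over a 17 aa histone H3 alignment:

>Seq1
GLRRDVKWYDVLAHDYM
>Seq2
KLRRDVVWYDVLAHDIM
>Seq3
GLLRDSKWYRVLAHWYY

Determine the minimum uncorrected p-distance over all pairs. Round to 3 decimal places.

0.176

Pairwise Hamming distances:
  Seq1 vs Seq2: 3
  Seq1 vs Seq3: 5
  Seq2 vs Seq3: 8
The smallest is 3 mismatches, between Seq1 and Seq2; p = 3/17 = 0.176.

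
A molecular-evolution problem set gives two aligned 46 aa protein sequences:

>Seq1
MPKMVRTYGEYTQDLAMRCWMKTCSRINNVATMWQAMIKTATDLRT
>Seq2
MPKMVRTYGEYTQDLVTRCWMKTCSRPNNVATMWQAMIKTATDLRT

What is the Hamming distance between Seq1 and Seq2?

3

Differing sites — 16:A/V; 17:M/T; 27:I/P.
That gives 3 mismatches out of 46 aligned sites, so the Hamming distance is 3.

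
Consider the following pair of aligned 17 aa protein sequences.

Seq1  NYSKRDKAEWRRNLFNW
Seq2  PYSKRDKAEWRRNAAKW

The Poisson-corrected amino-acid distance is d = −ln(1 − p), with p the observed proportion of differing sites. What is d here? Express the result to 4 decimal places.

Mismatches occur at site 1 (N↔P), site 14 (L↔A), site 15 (F↔A), site 16 (N↔K).
p = 4/17 = 0.235294.
d = −ln(1 − 0.235294) = −ln(0.764706) = 0.2683.

0.2683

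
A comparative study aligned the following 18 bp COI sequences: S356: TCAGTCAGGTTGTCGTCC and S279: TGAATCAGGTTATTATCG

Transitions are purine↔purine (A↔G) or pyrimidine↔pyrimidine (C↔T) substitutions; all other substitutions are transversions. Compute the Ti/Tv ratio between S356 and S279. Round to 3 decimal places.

2.000

The sequences differ at positions 2 (C/G, transversion), 4 (G/A, transition), 12 (G/A, transition), 14 (C/T, transition), 15 (G/A, transition), 18 (C/G, transversion).
Of the 6 differences, 4 transitions and 2 transversions, so Ti/Tv = 4/2 = 2.000.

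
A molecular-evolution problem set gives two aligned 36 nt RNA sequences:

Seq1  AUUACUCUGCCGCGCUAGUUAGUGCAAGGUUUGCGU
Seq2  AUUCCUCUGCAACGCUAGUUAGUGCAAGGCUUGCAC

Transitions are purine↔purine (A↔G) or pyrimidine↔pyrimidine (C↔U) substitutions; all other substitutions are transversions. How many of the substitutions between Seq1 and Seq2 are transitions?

4

The sequences differ at positions 4 (A/C, transversion), 11 (C/A, transversion), 12 (G/A, transition), 30 (U/C, transition), 35 (G/A, transition), 36 (U/C, transition).
Of the 6 differences, 4 transitions and 2 transversions, so the answer is 4.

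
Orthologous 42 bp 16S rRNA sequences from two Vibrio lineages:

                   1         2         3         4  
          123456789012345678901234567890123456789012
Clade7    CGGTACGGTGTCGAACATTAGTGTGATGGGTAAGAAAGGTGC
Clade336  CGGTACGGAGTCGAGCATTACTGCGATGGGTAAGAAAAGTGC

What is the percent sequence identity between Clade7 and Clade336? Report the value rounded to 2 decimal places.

Differing sites — 9:T/A; 15:A/G; 21:G/C; 24:T/C; 38:G/A.
37 of the 42 sites match, so the percent identity is 37/42 × 100 = 88.10%.

88.10%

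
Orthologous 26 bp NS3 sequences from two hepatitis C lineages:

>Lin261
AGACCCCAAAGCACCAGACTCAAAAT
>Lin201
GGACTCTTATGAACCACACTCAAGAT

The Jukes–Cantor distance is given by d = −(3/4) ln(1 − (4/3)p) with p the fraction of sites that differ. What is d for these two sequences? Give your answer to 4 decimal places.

0.3961

The sequences differ at positions 1 (A/G), 5 (C/T), 7 (C/T), 8 (A/T), 10 (A/T), 12 (C/A), 17 (G/C), 24 (A/G).
p = 8/26 = 0.307692.
d = −0.75 · ln(1 − (4/3)·0.307692) = −0.75 · ln(0.589744) = −0.75 · (-0.528067) = 0.3961.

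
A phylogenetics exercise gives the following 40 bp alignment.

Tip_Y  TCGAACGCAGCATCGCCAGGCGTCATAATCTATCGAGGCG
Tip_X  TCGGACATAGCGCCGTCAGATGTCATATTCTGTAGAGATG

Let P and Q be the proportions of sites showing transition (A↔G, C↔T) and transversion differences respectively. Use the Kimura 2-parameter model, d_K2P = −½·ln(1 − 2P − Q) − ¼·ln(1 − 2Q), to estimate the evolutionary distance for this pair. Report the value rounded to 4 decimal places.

0.4845

Mismatches occur at site 4 (A→G, transition), site 7 (G→A, transition), site 8 (C→T, transition), site 12 (A→G, transition), site 13 (T→C, transition), site 16 (C→T, transition), site 20 (G→A, transition), site 21 (C→T, transition), site 28 (A→T, transversion), site 32 (A→G, transition), site 34 (C→A, transversion), site 38 (G→A, transition), site 39 (C→T, transition).
Of the 13 differences, 11 transitions and 2 transversions over 40 sites: P = 11/40 = 0.275000, Q = 2/40 = 0.050000.
d = −0.5·ln(0.400000) − 0.25·ln(0.900000) = −0.5·(-0.916291) − 0.25·(-0.105361) = 0.4845.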